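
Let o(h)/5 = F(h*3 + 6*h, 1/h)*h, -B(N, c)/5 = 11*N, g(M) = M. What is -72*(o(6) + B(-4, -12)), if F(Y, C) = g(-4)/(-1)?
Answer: -24480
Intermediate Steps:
B(N, c) = -55*N
F(Y, C) = 4 (F(Y, C) = -4/(-1) = -4*(-1) = 4)
o(h) = 20*h (o(h) = 5*(4*h) = 20*h)
-72*(o(6) + B(-4, -12)) = -72*(20*6 - 55*(-4)) = -72*(120 + 220) = -72*340 = -24480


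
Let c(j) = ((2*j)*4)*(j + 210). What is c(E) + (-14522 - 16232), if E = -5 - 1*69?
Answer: -111266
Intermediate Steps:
E = -74 (E = -5 - 69 = -74)
c(j) = 8*j*(210 + j) (c(j) = (8*j)*(210 + j) = 8*j*(210 + j))
c(E) + (-14522 - 16232) = 8*(-74)*(210 - 74) + (-14522 - 16232) = 8*(-74)*136 - 30754 = -80512 - 30754 = -111266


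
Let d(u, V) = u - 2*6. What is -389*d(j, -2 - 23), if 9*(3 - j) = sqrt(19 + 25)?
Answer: 3501 + 778*sqrt(11)/9 ≈ 3787.7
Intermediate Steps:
j = 3 - 2*sqrt(11)/9 (j = 3 - sqrt(19 + 25)/9 = 3 - 2*sqrt(11)/9 ≈ 2.2630)
d(u, V) = -12 + u (d(u, V) = u - 12 = -12 + u)
-389*d(j, -2 - 23) = -389*(-12 + (3 - 2*sqrt(11)/9)) = -389*(-9 - 2*sqrt(11)/9) = 3501 + 778*sqrt(11)/9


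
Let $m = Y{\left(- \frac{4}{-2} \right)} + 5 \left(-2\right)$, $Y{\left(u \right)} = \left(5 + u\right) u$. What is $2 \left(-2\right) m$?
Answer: $-16$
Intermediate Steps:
$Y{\left(u \right)} = u \left(5 + u\right)$
$m = 4$ ($m = - \frac{4}{-2} \left(5 - \frac{4}{-2}\right) + 5 \left(-2\right) = \left(-4\right) \left(- \frac{1}{2}\right) \left(5 - -2\right) - 10 = 2 \left(5 + 2\right) - 10 = 2 \cdot 7 - 10 = 14 - 10 = 4$)
$2 \left(-2\right) m = 2 \left(-2\right) 4 = \left(-4\right) 4 = -16$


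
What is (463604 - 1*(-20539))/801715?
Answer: 484143/801715 ≈ 0.60388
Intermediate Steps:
(463604 - 1*(-20539))/801715 = (463604 + 20539)*(1/801715) = 484143*(1/801715) = 484143/801715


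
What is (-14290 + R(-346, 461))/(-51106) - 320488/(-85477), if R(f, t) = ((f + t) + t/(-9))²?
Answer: 9074440199/2297658393 ≈ 3.9494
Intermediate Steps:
R(f, t) = (f + 8*t/9)² (R(f, t) = ((f + t) + t*(-⅑))² = ((f + t) - t/9)² = (f + 8*t/9)²)
(-14290 + R(-346, 461))/(-51106) - 320488/(-85477) = (-14290 + (8*461 + 9*(-346))²/81)/(-51106) - 320488/(-85477) = (-14290 + (3688 - 3114)²/81)*(-1/51106) - 320488*(-1/85477) = (-14290 + (1/81)*574²)*(-1/51106) + 45784/12211 = (-14290 + (1/81)*329476)*(-1/51106) + 45784/12211 = (-14290 + 329476/81)*(-1/51106) + 45784/12211 = -828014/81*(-1/51106) + 45784/12211 = 37637/188163 + 45784/12211 = 9074440199/2297658393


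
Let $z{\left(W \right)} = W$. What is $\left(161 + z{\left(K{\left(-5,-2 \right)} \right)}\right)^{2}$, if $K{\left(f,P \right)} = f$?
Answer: $24336$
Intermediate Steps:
$\left(161 + z{\left(K{\left(-5,-2 \right)} \right)}\right)^{2} = \left(161 - 5\right)^{2} = 156^{2} = 24336$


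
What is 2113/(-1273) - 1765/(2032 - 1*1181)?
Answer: -4045008/1083323 ≈ -3.7339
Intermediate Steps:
2113/(-1273) - 1765/(2032 - 1*1181) = 2113*(-1/1273) - 1765/(2032 - 1181) = -2113/1273 - 1765/851 = -4045008/1083323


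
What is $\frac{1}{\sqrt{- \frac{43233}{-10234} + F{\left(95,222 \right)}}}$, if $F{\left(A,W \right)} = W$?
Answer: $\frac{\sqrt{23693562354}}{2315181} \approx 0.066486$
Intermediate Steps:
$\frac{1}{\sqrt{- \frac{43233}{-10234} + F{\left(95,222 \right)}}} = \frac{1}{\sqrt{- \frac{43233}{-10234} + 222}} = \frac{1}{\sqrt{\left(-43233\right) \left(- \frac{1}{10234}\right) + 222}} = \frac{1}{\sqrt{\frac{43233}{10234} + 222}} = \frac{1}{\sqrt{\frac{2315181}{10234}}} = \frac{1}{\frac{1}{10234} \sqrt{23693562354}} = \frac{\sqrt{23693562354}}{2315181}$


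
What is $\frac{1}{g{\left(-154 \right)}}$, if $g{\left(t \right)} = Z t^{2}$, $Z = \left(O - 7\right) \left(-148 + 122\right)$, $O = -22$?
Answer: $\frac{1}{17881864} \approx 5.5923 \cdot 10^{-8}$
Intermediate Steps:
$Z = 754$ ($Z = \left(-22 - 7\right) \left(-148 + 122\right) = \left(-29\right) \left(-26\right) = 754$)
$g{\left(t \right)} = 754 t^{2}$
$\frac{1}{g{\left(-154 \right)}} = \frac{1}{754 \left(-154\right)^{2}} = \frac{1}{754 \cdot 23716} = \frac{1}{17881864}$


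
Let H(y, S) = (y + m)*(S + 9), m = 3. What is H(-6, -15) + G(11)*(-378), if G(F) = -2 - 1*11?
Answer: 4932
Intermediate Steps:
G(F) = -13 (G(F) = -2 - 11 = -13)
H(y, S) = (3 + y)*(9 + S) (H(y, S) = (y + 3)*(S + 9) = (3 + y)*(9 + S))
H(-6, -15) + G(11)*(-378) = (27 + 3*(-15) + 9*(-6) - 15*(-6)) - 13*(-378) = (27 - 45 - 54 + 90) + 4914 = 18 + 4914 = 4932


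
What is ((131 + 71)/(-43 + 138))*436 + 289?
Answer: 115527/95 ≈ 1216.1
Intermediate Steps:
((131 + 71)/(-43 + 138))*436 + 289 = (202/95)*436 + 289 = 88072/95 + 289 = 115527/95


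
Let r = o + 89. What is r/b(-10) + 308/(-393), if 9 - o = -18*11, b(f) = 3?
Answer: 38468/393 ≈ 97.883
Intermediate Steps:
o = 207 (o = 9 - (-18)*11 = 9 - 1*(-198) = 9 + 198 = 207)
r = 296 (r = 207 + 89 = 296)
r/b(-10) + 308/(-393) = 296/3 + 308/(-393) = 296*(⅓) + 308*(-1/393) = 296/3 - 308/393 = 38468/393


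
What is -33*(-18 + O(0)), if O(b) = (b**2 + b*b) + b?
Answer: 594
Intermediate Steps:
O(b) = b + 2*b**2 (O(b) = (b**2 + b**2) + b = 2*b**2 + b = b + 2*b**2)
-33*(-18 + O(0)) = -33*(-18 + 0*(1 + 2*0)) = -33*(-18 + 0*(1 + 0)) = -33*(-18 + 0*1) = -33*(-18 + 0) = -33*(-18) = 594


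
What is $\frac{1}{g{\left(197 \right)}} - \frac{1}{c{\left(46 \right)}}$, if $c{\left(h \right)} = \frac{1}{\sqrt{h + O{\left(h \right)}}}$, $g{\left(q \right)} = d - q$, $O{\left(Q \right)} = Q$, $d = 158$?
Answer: $- \frac{1}{39} - 2 \sqrt{23} \approx -9.6173$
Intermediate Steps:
$g{\left(q \right)} = 158 - q$
$c{\left(h \right)} = \frac{\sqrt{2}}{2 \sqrt{h}}$ ($c{\left(h \right)} = \frac{1}{\sqrt{h + h}} = \frac{1}{\sqrt{2 h}} = \frac{1}{\sqrt{2} \sqrt{h}} = \frac{\sqrt{2}}{2 \sqrt{h}}$)
$\frac{1}{g{\left(197 \right)}} - \frac{1}{c{\left(46 \right)}} = \frac{1}{158 - 197} - \frac{1}{\frac{1}{2} \sqrt{2} \frac{1}{\sqrt{46}}} = \frac{1}{158 - 197} - \frac{1}{\frac{1}{2} \sqrt{2} \frac{\sqrt{46}}{46}} = \frac{1}{-39} - \frac{1}{\frac{1}{46} \sqrt{23}} = - \frac{1}{39} - 2 \sqrt{23}$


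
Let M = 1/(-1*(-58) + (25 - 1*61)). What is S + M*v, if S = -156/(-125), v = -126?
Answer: -6159/1375 ≈ -4.4793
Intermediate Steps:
M = 1/22 (M = 1/(58 + (25 - 61)) = 1/(58 - 36) = 1/22 ≈ 0.045455)
S = 156/125 (S = -156*(-1/125) = 156/125 ≈ 1.2480)
S + M*v = 156/125 + (1/22)*(-126) = 156/125 - 63/11 = -6159/1375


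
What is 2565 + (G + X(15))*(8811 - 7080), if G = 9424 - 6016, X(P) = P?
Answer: 5927778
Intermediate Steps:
G = 3408
2565 + (G + X(15))*(8811 - 7080) = 2565 + (3408 + 15)*(8811 - 7080) = 2565 + 3423*1731 = 2565 + 5925213 = 5927778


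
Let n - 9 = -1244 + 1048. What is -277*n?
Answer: 51799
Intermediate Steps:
n = -187 (n = 9 + (-1244 + 1048) = 9 - 196 = -187)
-277*n = -277*(-187) = 51799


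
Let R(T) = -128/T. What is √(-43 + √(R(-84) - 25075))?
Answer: √(-18963 + 21*I*√11057403)/21 ≈ 7.7808 + 10.175*I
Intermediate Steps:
√(-43 + √(R(-84) - 25075)) = √(-43 + √(-128/(-84) - 25075)) = √(-43 + √(-128*(-1/84) - 25075)) = √(-43 + √(32/21 - 25075)) = √(-43 + √(-526543/21)) = √(-43 + I*√11057403/21)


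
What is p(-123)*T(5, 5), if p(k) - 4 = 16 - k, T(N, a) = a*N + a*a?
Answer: 7150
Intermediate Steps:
T(N, a) = a² + N*a (T(N, a) = N*a + a² = a² + N*a)
p(k) = 20 - k (p(k) = 4 + (16 - k) = 20 - k)
p(-123)*T(5, 5) = (20 - 1*(-123))*(5*(5 + 5)) = (20 + 123)*(5*10) = 143*50 = 7150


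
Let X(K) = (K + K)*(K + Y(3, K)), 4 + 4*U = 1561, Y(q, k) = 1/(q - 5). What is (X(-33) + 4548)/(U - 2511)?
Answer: -3004/943 ≈ -3.1856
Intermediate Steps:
Y(q, k) = 1/(-5 + q)
U = 1557/4 (U = -1 + (¼)*1561 = -1 + 1561/4 = 1557/4 ≈ 389.25)
X(K) = 2*K*(-½ + K) (X(K) = (K + K)*(K + 1/(-5 + 3)) = (2*K)*(K + 1/(-2)) = (2*K)*(K - ½) = (2*K)*(-½ + K) = 2*K*(-½ + K))
(X(-33) + 4548)/(U - 2511) = (-33*(-1 + 2*(-33)) + 4548)/(1557/4 - 2511) = (-33*(-1 - 66) + 4548)/(-8487/4) = (-33*(-67) + 4548)*(-4/8487) = (2211 + 4548)*(-4/8487) = 6759*(-4/8487) = -3004/943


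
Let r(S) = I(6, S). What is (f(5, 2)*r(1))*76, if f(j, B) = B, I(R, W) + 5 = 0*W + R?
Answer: 152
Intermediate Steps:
I(R, W) = -5 + R (I(R, W) = -5 + (0*W + R) = -5 + (0 + R) = -5 + R)
r(S) = 1 (r(S) = -5 + 6 = 1)
(f(5, 2)*r(1))*76 = (2*1)*76 = 2*76 = 152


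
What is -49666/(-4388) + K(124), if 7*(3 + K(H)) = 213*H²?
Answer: 7185670829/15358 ≈ 4.6788e+5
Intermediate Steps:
K(H) = -3 + 213*H²/7 (K(H) = -3 + (213*H²)/7 = -3 + 213*H²/7)
-49666/(-4388) + K(124) = -49666/(-4388) + (-3 + (213/7)*124²) = -49666*(-1/4388) + (-3 + (213/7)*15376) = 24833/2194 + (-3 + 3275088/7) = 24833/2194 + 3275067/7 = 7185670829/15358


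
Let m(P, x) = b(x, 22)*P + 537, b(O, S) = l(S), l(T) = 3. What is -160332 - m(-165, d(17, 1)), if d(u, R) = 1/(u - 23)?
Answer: -160374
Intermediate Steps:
d(u, R) = 1/(-23 + u)
b(O, S) = 3
m(P, x) = 537 + 3*P (m(P, x) = 3*P + 537 = 537 + 3*P)
-160332 - m(-165, d(17, 1)) = -160332 - (537 + 3*(-165)) = -160332 - (537 - 495) = -160332 - 1*42 = -160332 - 42 = -160374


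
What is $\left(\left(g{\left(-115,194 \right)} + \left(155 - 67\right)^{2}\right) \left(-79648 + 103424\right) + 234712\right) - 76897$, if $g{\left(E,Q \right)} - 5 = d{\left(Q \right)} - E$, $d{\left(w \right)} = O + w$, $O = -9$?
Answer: $191530839$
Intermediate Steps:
$d{\left(w \right)} = -9 + w$
$g{\left(E,Q \right)} = -4 + Q - E$ ($g{\left(E,Q \right)} = 5 - \left(9 + E - Q\right) = -4 + Q - E$)
$\left(\left(g{\left(-115,194 \right)} + \left(155 - 67\right)^{2}\right) \left(-79648 + 103424\right) + 234712\right) - 76897 = \left(\left(\left(-4 + 194 - -115\right) + \left(155 - 67\right)^{2}\right) \left(-79648 + 103424\right) + 234712\right) - 76897 = \left(\left(\left(-4 + 194 + 115\right) + 88^{2}\right) 23776 + 234712\right) - 76897 = \left(\left(305 + 7744\right) 23776 + 234712\right) - 76897 = \left(8049 \cdot 23776 + 234712\right) - 76897 = \left(191373024 + 234712\right) - 76897 = 191607736 - 76897 = 191530839$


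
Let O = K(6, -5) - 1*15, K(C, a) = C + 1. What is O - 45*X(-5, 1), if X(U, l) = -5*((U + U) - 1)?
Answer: -2483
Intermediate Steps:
K(C, a) = 1 + C
X(U, l) = 5 - 10*U (X(U, l) = -5*(2*U - 1) = -5*(-1 + 2*U) = 5 - 10*U)
O = -8 (O = (1 + 6) - 1*15 = 7 - 15 = -8)
O - 45*X(-5, 1) = -8 - 45*(5 - 10*(-5)) = -8 - 45*(5 + 50) = -8 - 45*55 = -8 - 2475 = -2483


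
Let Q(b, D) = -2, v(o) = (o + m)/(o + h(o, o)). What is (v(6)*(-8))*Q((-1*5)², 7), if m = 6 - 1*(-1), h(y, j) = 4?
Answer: 104/5 ≈ 20.800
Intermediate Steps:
m = 7 (m = 6 + 1 = 7)
v(o) = (7 + o)/(4 + o) (v(o) = (o + 7)/(o + 4) = (7 + o)/(4 + o))
(v(6)*(-8))*Q((-1*5)², 7) = (((7 + 6)/(4 + 6))*(-8))*(-2) = ((13/10)*(-8))*(-2) = -52/5*(-2) = 104/5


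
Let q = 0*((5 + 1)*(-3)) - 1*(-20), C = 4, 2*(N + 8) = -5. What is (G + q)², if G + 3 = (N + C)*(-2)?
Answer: 900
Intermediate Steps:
N = -21/2 (N = -8 + (½)*(-5) = -8 - 5/2 = -21/2 ≈ -10.500)
G = 10 (G = -3 + (-21/2 + 4)*(-2) = -3 - 13/2*(-2) = -3 + 13 = 10)
q = 20 (q = 0*(6*(-3)) + 20 = 0*(-18) + 20 = 0 + 20 = 20)
(G + q)² = (10 + 20)² = 30² = 900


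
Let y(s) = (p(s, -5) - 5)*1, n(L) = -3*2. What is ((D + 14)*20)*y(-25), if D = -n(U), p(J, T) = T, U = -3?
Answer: -4000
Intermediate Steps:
n(L) = -6
D = 6 (D = -1*(-6) = 6)
y(s) = -10 (y(s) = (-5 - 5)*1 = -10*1 = -10)
((D + 14)*20)*y(-25) = ((6 + 14)*20)*(-10) = (20*20)*(-10) = 400*(-10) = -4000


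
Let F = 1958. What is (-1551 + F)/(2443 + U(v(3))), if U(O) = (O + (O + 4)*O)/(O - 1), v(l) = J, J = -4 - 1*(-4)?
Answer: 407/2443 ≈ 0.16660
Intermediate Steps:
J = 0 (J = -4 + 4 = 0)
v(l) = 0
U(O) = (O + O*(4 + O))/(-1 + O) (U(O) = (O + (4 + O)*O)/(-1 + O) = (O + O*(4 + O))/(-1 + O))
(-1551 + F)/(2443 + U(v(3))) = (-1551 + 1958)/(2443 + 0*(5 + 0)/(-1 + 0)) = 407/(2443 + 0*5/(-1)) = 407/(2443 + 0*(-1)*5) = 407/(2443 + 0) = 407/2443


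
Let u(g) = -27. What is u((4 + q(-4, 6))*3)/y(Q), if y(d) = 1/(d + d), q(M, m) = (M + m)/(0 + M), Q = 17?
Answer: -918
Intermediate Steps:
q(M, m) = (M + m)/M
y(d) = 1/(2*d)
u((4 + q(-4, 6))*3)/y(Q) = -27/((½)/17) = -27/((½)*(1/17)) = -27/1/34 = -27*34 = -918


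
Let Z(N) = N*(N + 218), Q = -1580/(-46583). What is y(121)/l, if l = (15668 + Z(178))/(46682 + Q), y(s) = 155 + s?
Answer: 21435236262/143335891 ≈ 149.55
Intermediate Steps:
Q = 1580/46583 (Q = -1580*(-1/46583) = 1580/46583 ≈ 0.033918)
Z(N) = N*(218 + N)
l = 286671782/155327799 (l = (15668 + 178*(218 + 178))/(46682 + 1580/46583) = (15668 + 178*396)/(2174589186/46583) = (15668 + 70488)*(46583/2174589186) = 86156*(46583/2174589186) = 286671782/155327799 ≈ 1.8456)
y(121)/l = (155 + 121)/(286671782/155327799) = 276*(155327799/286671782) = 21435236262/143335891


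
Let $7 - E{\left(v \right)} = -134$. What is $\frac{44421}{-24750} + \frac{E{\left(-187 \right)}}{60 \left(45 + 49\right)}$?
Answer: $- \frac{58403}{33000} \approx -1.7698$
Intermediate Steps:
$E{\left(v \right)} = 141$ ($E{\left(v \right)} = 7 - -134 = 7 + 134 = 141$)
$\frac{44421}{-24750} + \frac{E{\left(-187 \right)}}{60 \left(45 + 49\right)} = \frac{44421}{-24750} + \frac{141}{60 \left(45 + 49\right)} = 44421 \left(- \frac{1}{24750}\right) + \frac{141}{60 \cdot 94} = - \frac{14807}{8250} + \frac{141}{5640} = - \frac{14807}{8250} + 141 \cdot \frac{1}{5640} = - \frac{14807}{8250} + \frac{1}{40} = - \frac{58403}{33000}$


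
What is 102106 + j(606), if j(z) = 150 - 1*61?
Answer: 102195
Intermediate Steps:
j(z) = 89 (j(z) = 150 - 61 = 89)
102106 + j(606) = 102106 + 89 = 102195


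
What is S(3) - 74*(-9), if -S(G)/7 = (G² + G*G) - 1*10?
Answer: 610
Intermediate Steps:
S(G) = 70 - 14*G² (S(G) = -7*((G² + G*G) - 1*10) = -7*((G² + G²) - 10) = -7*(2*G² - 10) = -7*(-10 + 2*G²) = 70 - 14*G²)
S(3) - 74*(-9) = (70 - 14*3²) - 74*(-9) = (70 - 14*9) + 666 = (70 - 126) + 666 = -56 + 666 = 610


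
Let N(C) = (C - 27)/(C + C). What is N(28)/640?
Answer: 1/35840 ≈ 2.7902e-5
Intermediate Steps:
N(C) = (-27 + C)/(2*C) (N(C) = (-27 + C)/((2*C)) = (-27 + C)*(1/(2*C)) = (-27 + C)/(2*C))
N(28)/640 = ((½)*(-27 + 28)/28)/640 = ((½)*(1/28)*1)*(1/640) = (1/56)*(1/640) = 1/35840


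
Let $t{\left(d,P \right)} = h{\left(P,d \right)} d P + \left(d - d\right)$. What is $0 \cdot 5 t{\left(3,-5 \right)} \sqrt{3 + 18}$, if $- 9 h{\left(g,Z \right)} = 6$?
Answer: $0$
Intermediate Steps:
$h{\left(g,Z \right)} = - \frac{2}{3}$ ($h{\left(g,Z \right)} = \left(- \frac{1}{9}\right) 6 = - \frac{2}{3}$)
$t{\left(d,P \right)} = - \frac{2 P d}{3}$ ($t{\left(d,P \right)} = - \frac{2 d}{3} P + \left(d - d\right) = - \frac{2 P d}{3} + 0 = - \frac{2 P d}{3}$)
$0 \cdot 5 t{\left(3,-5 \right)} \sqrt{3 + 18} = 0 \cdot 5 \left(\left(- \frac{2}{3}\right) \left(-5\right) 3\right) \sqrt{3 + 18} = 0 \cdot 10 \sqrt{21} = 0 \sqrt{21} = 0$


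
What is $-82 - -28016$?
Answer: $27934$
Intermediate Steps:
$-82 - -28016 = -82 + 28016 = 27934$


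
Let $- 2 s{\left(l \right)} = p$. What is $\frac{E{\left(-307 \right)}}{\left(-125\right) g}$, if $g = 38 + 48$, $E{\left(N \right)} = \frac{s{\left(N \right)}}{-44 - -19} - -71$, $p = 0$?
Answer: $- \frac{71}{10750} \approx -0.0066046$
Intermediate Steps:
$s{\left(l \right)} = 0$ ($s{\left(l \right)} = \left(- \frac{1}{2}\right) 0 = 0$)
$E{\left(N \right)} = 71$ ($E{\left(N \right)} = \frac{0}{-44 - -19} - -71 = \frac{0}{-44 + 19} + 71 = \frac{0}{-25} + 71 = 0 \left(- \frac{1}{25}\right) + 71 = 0 + 71 = 71$)
$g = 86$
$\frac{E{\left(-307 \right)}}{\left(-125\right) g} = \frac{71}{\left(-125\right) 86} = \frac{71}{-10750} = 71 \left(- \frac{1}{10750}\right) = - \frac{71}{10750}$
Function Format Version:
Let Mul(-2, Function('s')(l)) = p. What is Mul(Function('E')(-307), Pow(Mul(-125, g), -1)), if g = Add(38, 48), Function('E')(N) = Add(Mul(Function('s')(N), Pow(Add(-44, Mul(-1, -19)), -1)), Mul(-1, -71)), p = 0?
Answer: Rational(-71, 10750) ≈ -0.0066046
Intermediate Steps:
Function('s')(l) = 0 (Function('s')(l) = Mul(Rational(-1, 2), 0) = 0)
Function('E')(N) = 71 (Function('E')(N) = Add(Mul(0, Pow(Add(-44, Mul(-1, -19)), -1)), Mul(-1, -71)) = Add(Mul(0, Pow(Add(-44, 19), -1)), 71) = Add(Mul(0, Pow(-25, -1)), 71) = Add(Mul(0, Rational(-1, 25)), 71) = Add(0, 71) = 71)
g = 86
Mul(Function('E')(-307), Pow(Mul(-125, g), -1)) = Mul(71, Pow(Mul(-125, 86), -1)) = Mul(71, Pow(-10750, -1)) = Mul(71, Rational(-1, 10750)) = Rational(-71, 10750)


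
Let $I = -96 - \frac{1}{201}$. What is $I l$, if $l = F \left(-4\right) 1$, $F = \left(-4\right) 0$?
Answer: $0$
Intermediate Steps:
$F = 0$
$I = - \frac{19297}{201}$ ($I = -96 - \frac{1}{201} = - \frac{19297}{201} \approx -96.005$)
$l = 0$ ($l = 0 \left(-4\right) 1 = 0 \cdot 1 = 0$)
$I l = \left(- \frac{19297}{201}\right) 0 = 0$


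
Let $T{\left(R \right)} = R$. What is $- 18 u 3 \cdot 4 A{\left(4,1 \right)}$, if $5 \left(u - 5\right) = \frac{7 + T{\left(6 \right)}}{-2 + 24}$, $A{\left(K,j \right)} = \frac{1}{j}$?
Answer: $- \frac{60804}{55} \approx -1105.5$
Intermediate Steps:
$u = \frac{563}{110}$ ($u = 5 + \frac{\left(7 + 6\right) \frac{1}{-2 + 24}}{5} = 5 + \frac{13 \cdot \frac{1}{22}}{5} = 5 + \frac{1}{5} \cdot \frac{13}{22} = 5 + \frac{13}{110} = \frac{563}{110} \approx 5.1182$)
$- 18 u 3 \cdot 4 A{\left(4,1 \right)} = \left(-18\right) \frac{563}{110} \frac{3 \cdot 4}{1} = - \frac{5067 \cdot 12 \cdot 1}{55} = \left(- \frac{5067}{55}\right) 12 = - \frac{60804}{55}$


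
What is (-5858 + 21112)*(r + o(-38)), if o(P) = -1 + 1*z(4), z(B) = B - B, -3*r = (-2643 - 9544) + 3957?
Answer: 125494658/3 ≈ 4.1832e+7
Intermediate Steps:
r = 8230/3 (r = -((-2643 - 9544) + 3957)/3 = -(-12187 + 3957)/3 = -⅓*(-8230) = 8230/3 ≈ 2743.3)
z(B) = 0
o(P) = -1 (o(P) = -1 + 1*0 = -1 + 0 = -1)
(-5858 + 21112)*(r + o(-38)) = (-5858 + 21112)*(8230/3 - 1) = 15254*(8227/3) = 125494658/3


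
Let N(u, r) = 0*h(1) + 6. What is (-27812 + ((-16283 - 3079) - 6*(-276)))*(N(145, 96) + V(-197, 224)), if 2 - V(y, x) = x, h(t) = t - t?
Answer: 9831888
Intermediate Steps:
h(t) = 0
N(u, r) = 6 (N(u, r) = 0*0 + 6 = 0 + 6 = 6)
V(y, x) = 2 - x
(-27812 + ((-16283 - 3079) - 6*(-276)))*(N(145, 96) + V(-197, 224)) = (-27812 + ((-16283 - 3079) - 6*(-276)))*(6 + (2 - 1*224)) = (-27812 + (-19362 + 1656))*(6 + (2 - 224)) = (-27812 - 17706)*(6 - 222) = -45518*(-216) = 9831888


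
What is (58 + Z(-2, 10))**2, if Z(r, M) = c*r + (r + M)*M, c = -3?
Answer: 20736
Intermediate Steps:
Z(r, M) = -3*r + M*(M + r) (Z(r, M) = -3*r + (r + M)*M = -3*r + (M + r)*M = -3*r + M*(M + r))
(58 + Z(-2, 10))**2 = (58 + (10**2 - 3*(-2) + 10*(-2)))**2 = (58 + (100 + 6 - 20))**2 = (58 + 86)**2 = 144**2 = 20736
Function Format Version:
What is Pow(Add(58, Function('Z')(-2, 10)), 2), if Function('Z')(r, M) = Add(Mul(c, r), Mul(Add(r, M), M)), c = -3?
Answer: 20736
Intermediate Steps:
Function('Z')(r, M) = Add(Mul(-3, r), Mul(M, Add(M, r))) (Function('Z')(r, M) = Add(Mul(-3, r), Mul(Add(r, M), M)) = Add(Mul(-3, r), Mul(Add(M, r), M)) = Add(Mul(-3, r), Mul(M, Add(M, r))))
Pow(Add(58, Function('Z')(-2, 10)), 2) = Pow(Add(58, Add(Pow(10, 2), Mul(-3, -2), Mul(10, -2))), 2) = Pow(Add(58, Add(100, 6, -20)), 2) = Pow(Add(58, 86), 2) = Pow(144, 2) = 20736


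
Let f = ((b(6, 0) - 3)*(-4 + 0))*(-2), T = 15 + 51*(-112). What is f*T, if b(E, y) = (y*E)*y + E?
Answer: -136728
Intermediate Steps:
b(E, y) = E + E*y**2 (b(E, y) = (E*y)*y + E = E*y**2 + E = E + E*y**2)
T = -5697 (T = 15 - 5712 = -5697)
f = 24 (f = ((6*(1 + 0**2) - 3)*(-4 + 0))*(-2) = ((6*(1 + 0) - 3)*(-4))*(-2) = ((6*1 - 3)*(-4))*(-2) = ((6 - 3)*(-4))*(-2) = (3*(-4))*(-2) = -12*(-2) = 24)
f*T = 24*(-5697) = -136728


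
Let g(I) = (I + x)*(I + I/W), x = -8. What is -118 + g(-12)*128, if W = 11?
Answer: 367342/11 ≈ 33395.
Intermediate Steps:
g(I) = 12*I*(-8 + I)/11 (g(I) = (I - 8)*(I + I/11) = (-8 + I)*(I + I*(1/11)) = (-8 + I)*(I + I/11) = (-8 + I)*(12*I/11) = 12*I*(-8 + I)/11)
-118 + g(-12)*128 = -118 + ((12/11)*(-12)*(-8 - 12))*128 = -118 + ((12/11)*(-12)*(-20))*128 = -118 + (2880/11)*128 = -118 + 368640/11 = 367342/11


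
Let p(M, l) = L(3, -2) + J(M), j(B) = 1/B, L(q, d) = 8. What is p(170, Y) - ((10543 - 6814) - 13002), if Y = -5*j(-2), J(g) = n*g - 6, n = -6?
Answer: 8255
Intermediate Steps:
J(g) = -6 - 6*g (J(g) = -6*g - 6 = -6 - 6*g)
Y = 5/2 (Y = -5/(-2) = -5*(-½) = 5/2 ≈ 2.5000)
p(M, l) = 2 - 6*M (p(M, l) = 8 + (-6 - 6*M) = 2 - 6*M)
p(170, Y) - ((10543 - 6814) - 13002) = (2 - 6*170) - ((10543 - 6814) - 13002) = (2 - 1020) - (3729 - 13002) = -1018 - 1*(-9273) = -1018 + 9273 = 8255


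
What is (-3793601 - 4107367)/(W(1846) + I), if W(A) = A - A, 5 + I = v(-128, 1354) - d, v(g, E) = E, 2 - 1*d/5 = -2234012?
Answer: 2633656/3722907 ≈ 0.70742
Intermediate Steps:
d = 11170070 (d = 10 - 5*(-2234012) = 10 + 11170060 = 11170070)
I = -11168721 (I = -5 + (1354 - 1*11170070) = -5 + (1354 - 11170070) = -5 - 11168716 = -11168721)
W(A) = 0
(-3793601 - 4107367)/(W(1846) + I) = (-3793601 - 4107367)/(0 - 11168721) = -7900968/(-11168721) = -7900968*(-1/11168721) = 2633656/3722907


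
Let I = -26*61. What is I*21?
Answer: -33306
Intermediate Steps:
I = -1586
I*21 = -1586*21 = -33306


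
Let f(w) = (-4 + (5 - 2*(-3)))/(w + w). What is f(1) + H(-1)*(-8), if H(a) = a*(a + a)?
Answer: -25/2 ≈ -12.500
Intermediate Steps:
H(a) = 2*a² (H(a) = a*(2*a) = 2*a²)
f(w) = 7/(2*w) (f(w) = (-4 + (5 + 6))/((2*w)) = (-4 + 11)*(1/(2*w)) = 7*(1/(2*w)) = 7/(2*w))
f(1) + H(-1)*(-8) = (7/2)/1 + (2*(-1)²)*(-8) = (7/2)*1 + (2*1)*(-8) = 7/2 + 2*(-8) = 7/2 - 16 = -25/2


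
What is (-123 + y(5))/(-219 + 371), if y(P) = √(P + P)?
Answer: -123/152 + √10/152 ≈ -0.78841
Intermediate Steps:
y(P) = √2*√P (y(P) = √(2*P) = √2*√P)
(-123 + y(5))/(-219 + 371) = (-123 + √2*√5)/(-219 + 371) = (-123 + √10)/152 = (-123 + √10)*(1/152) = -123/152 + √10/152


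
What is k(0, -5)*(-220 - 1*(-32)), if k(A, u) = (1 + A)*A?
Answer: 0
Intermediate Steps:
k(A, u) = A*(1 + A)
k(0, -5)*(-220 - 1*(-32)) = (0*(1 + 0))*(-220 - 1*(-32)) = (0*1)*(-220 + 32) = 0*(-188) = 0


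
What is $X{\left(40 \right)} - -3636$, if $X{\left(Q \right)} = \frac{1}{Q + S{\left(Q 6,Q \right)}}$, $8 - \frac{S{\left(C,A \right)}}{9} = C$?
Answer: $\frac{7446527}{2048} \approx 3636.0$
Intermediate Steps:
$S{\left(C,A \right)} = 72 - 9 C$
$X{\left(Q \right)} = \frac{1}{72 - 53 Q}$ ($X{\left(Q \right)} = \frac{1}{Q - \left(-72 + 9 Q 6\right)} = \frac{1}{Q - \left(-72 + 9 \cdot 6 Q\right)} = \frac{1}{Q - \left(-72 + 54 Q\right)} = \frac{1}{72 - 53 Q}$)
$X{\left(40 \right)} - -3636 = \frac{1}{72 - 2120} - -3636 = \frac{1}{72 - 2120} + 3636 = \frac{1}{-2048} + 3636 = - \frac{1}{2048} + 3636 = \frac{7446527}{2048}$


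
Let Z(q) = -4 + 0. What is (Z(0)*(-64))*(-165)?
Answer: -42240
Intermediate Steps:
Z(q) = -4
(Z(0)*(-64))*(-165) = -4*(-64)*(-165) = 256*(-165) = -42240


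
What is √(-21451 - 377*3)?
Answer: I*√22582 ≈ 150.27*I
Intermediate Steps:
√(-21451 - 377*3) = √(-21451 - 1131) = √(-22582) = I*√22582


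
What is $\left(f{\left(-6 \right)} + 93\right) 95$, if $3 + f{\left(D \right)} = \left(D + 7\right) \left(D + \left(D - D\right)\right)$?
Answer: $7980$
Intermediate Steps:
$f{\left(D \right)} = -3 + D \left(7 + D\right)$ ($f{\left(D \right)} = -3 + \left(D + 7\right) \left(D + \left(D - D\right)\right) = -3 + \left(7 + D\right) \left(D + 0\right) = -3 + \left(7 + D\right) D = -3 + D \left(7 + D\right)$)
$\left(f{\left(-6 \right)} + 93\right) 95 = \left(\left(-3 + \left(-6\right)^{2} + 7 \left(-6\right)\right) + 93\right) 95 = \left(\left(-3 + 36 - 42\right) + 93\right) 95 = \left(-9 + 93\right) 95 = 84 \cdot 95 = 7980$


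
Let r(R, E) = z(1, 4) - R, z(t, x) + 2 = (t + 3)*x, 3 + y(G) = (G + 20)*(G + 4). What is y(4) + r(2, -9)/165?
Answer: 10399/55 ≈ 189.07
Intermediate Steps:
y(G) = -3 + (4 + G)*(20 + G) (y(G) = -3 + (G + 20)*(G + 4) = -3 + (20 + G)*(4 + G) = -3 + (4 + G)*(20 + G))
z(t, x) = -2 + x*(3 + t) (z(t, x) = -2 + (t + 3)*x = -2 + (3 + t)*x = -2 + x*(3 + t))
r(R, E) = 14 - R (r(R, E) = (-2 + 3*4 + 1*4) - R = (-2 + 12 + 4) - R = 14 - R)
y(4) + r(2, -9)/165 = (77 + 4**2 + 24*4) + (14 - 1*2)/165 = (77 + 16 + 96) + (14 - 2)/165 = 189 + (1/165)*12 = 189 + 4/55 = 10399/55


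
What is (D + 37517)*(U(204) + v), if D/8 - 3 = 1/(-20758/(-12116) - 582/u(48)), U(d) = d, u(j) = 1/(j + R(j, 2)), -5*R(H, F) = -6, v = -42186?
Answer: -1366879823779076982/867284081 ≈ -1.5760e+9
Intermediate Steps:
R(H, F) = 6/5 (R(H, F) = -⅕*(-6) = 6/5)
u(j) = 1/(6/5 + j) (u(j) = 1/(j + 6/5) = 1/(6/5 + j))
D = 20814575624/867284081 (D = 24 + 8/(-20758/(-12116) - 582/(5/(6 + 5*48))) = 24 + 8/(-20758*(-1/12116) - 582/(5/(6 + 240))) = 24 + 8/(10379/6058 - 582/(5/246)) = 24 + 8/(10379/6058 - 582/(5*(1/246))) = 24 + 8/(10379/6058 - 582/5/246) = 24 + 8/(10379/6058 - 582*246/5) = 24 + 8/(10379/6058 - 143172/5) = 24 + 8/(-867284081/30290) = 24 + 8*(-30290/867284081) = 24 - 242320/867284081 = 20814575624/867284081 ≈ 24.000)
(D + 37517)*(U(204) + v) = (20814575624/867284081 + 37517)*(204 - 42186) = (32558711442501/867284081)*(-41982) = -1366879823779076982/867284081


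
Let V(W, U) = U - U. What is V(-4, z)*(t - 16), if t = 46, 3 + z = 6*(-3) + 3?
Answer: 0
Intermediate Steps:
z = -18 (z = -3 + (6*(-3) + 3) = -3 + (-18 + 3) = -3 - 15 = -18)
V(W, U) = 0
V(-4, z)*(t - 16) = 0*(46 - 16) = 0*30 = 0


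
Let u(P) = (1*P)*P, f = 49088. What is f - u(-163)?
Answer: 22519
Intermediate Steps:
u(P) = P² (u(P) = P*P = P²)
f - u(-163) = 49088 - 1*(-163)² = 49088 - 1*26569 = 49088 - 26569 = 22519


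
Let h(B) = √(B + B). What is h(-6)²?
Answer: -12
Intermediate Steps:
h(B) = √2*√B (h(B) = √(2*B) = √2*√B)
h(-6)² = (√2*√(-6))² = (√2*(I*√6))² = (2*I*√3)² = -12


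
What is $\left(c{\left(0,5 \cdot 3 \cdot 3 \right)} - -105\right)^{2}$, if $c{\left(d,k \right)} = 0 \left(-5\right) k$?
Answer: $11025$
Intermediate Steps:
$c{\left(d,k \right)} = 0$ ($c{\left(d,k \right)} = 0 k = 0$)
$\left(c{\left(0,5 \cdot 3 \cdot 3 \right)} - -105\right)^{2} = \left(0 - -105\right)^{2} = \left(0 + \left(-124 + 229\right)\right)^{2} = \left(0 + 105\right)^{2} = 105^{2} = 11025$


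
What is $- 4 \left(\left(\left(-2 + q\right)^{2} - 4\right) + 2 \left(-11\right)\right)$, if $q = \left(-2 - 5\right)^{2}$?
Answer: $-8732$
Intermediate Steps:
$q = 49$ ($q = \left(-7\right)^{2} = 49$)
$- 4 \left(\left(\left(-2 + q\right)^{2} - 4\right) + 2 \left(-11\right)\right) = - 4 \left(\left(\left(-2 + 49\right)^{2} - 4\right) + 2 \left(-11\right)\right) = - 4 \left(\left(47^{2} - 4\right) - 22\right) = - 4 \left(\left(2209 - 4\right) - 22\right) = - 4 \left(2205 - 22\right) = \left(-4\right) 2183 = -8732$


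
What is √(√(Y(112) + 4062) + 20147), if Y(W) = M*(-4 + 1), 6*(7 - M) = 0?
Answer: √(20147 + 3*√449) ≈ 142.16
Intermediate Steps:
M = 7 (M = 7 - ⅙*0 = 7 + 0 = 7)
Y(W) = -21 (Y(W) = 7*(-4 + 1) = 7*(-3) = -21)
√(√(Y(112) + 4062) + 20147) = √(√(-21 + 4062) + 20147) = √(√4041 + 20147) = √(3*√449 + 20147) = √(20147 + 3*√449)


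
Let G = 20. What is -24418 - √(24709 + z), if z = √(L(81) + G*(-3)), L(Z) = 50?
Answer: -24418 - √(24709 + I*√10) ≈ -24575.0 - 0.010059*I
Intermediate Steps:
z = I*√10 (z = √(50 + 20*(-3)) = √(50 - 60) = √(-10) = I*√10 ≈ 3.1623*I)
-24418 - √(24709 + z) = -24418 - √(24709 + I*√10)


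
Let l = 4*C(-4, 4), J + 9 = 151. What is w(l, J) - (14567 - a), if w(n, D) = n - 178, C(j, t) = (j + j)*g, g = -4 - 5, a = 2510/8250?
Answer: -11926774/825 ≈ -14457.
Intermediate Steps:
J = 142 (J = -9 + 151 = 142)
a = 251/825 (a = 2510*(1/8250) = 251/825 ≈ 0.30424)
g = -9
C(j, t) = -18*j (C(j, t) = (j + j)*(-9) = (2*j)*(-9) = -18*j)
l = 288 (l = 4*(-18*(-4)) = 4*72 = 288)
w(n, D) = -178 + n
w(l, J) - (14567 - a) = (-178 + 288) - (14567 - 1*251/825) = 110 - (14567 - 251/825) = 110 - 1*12017524/825 = 110 - 12017524/825 = -11926774/825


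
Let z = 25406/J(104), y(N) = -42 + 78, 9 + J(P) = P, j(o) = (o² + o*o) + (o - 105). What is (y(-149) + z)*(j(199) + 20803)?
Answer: 2885453774/95 ≈ 3.0373e+7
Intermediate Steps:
j(o) = -105 + o + 2*o² (j(o) = (o² + o²) + (-105 + o) = 2*o² + (-105 + o) = -105 + o + 2*o²)
J(P) = -9 + P
y(N) = 36
z = 25406/95 (z = 25406/(-9 + 104) = 25406/95 ≈ 267.43)
(y(-149) + z)*(j(199) + 20803) = (36 + 25406/95)*((-105 + 199 + 2*199²) + 20803) = 28826*((-105 + 199 + 2*39601) + 20803)/95 = 28826*((-105 + 199 + 79202) + 20803)/95 = 28826*(79296 + 20803)/95 = (28826/95)*100099 = 2885453774/95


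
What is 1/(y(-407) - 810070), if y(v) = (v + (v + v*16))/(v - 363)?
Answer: -35/28352117 ≈ -1.2345e-6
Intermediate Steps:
y(v) = 18*v/(-363 + v) (y(v) = (v + (v + 16*v))/(-363 + v) = (v + 17*v)/(-363 + v) = (18*v)/(-363 + v) = 18*v/(-363 + v))
1/(y(-407) - 810070) = 1/(18*(-407)/(-363 - 407) - 810070) = 1/(18*(-407)/(-770) - 810070) = 1/(18*(-407)*(-1/770) - 810070) = 1/(333/35 - 810070) = 1/(-28352117/35) = -35/28352117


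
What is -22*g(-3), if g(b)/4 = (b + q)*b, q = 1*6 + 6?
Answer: 2376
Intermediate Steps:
q = 12 (q = 6 + 6 = 12)
g(b) = 4*b*(12 + b) (g(b) = 4*((b + 12)*b) = 4*((12 + b)*b) = 4*(b*(12 + b)) = 4*b*(12 + b))
-22*g(-3) = -88*(-3)*(12 - 3) = -88*(-3)*9 = -22*(-108) = 2376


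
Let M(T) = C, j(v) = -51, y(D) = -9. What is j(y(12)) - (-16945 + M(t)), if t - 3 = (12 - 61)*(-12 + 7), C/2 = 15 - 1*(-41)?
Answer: 16782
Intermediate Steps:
C = 112 (C = 2*(15 - 1*(-41)) = 2*(15 + 41) = 2*56 = 112)
t = 248 (t = 3 + (12 - 61)*(-12 + 7) = 3 - 49*(-5) = 3 + 245 = 248)
M(T) = 112
j(y(12)) - (-16945 + M(t)) = -51 - (-16945 + 112) = -51 - 1*(-16833) = -51 + 16833 = 16782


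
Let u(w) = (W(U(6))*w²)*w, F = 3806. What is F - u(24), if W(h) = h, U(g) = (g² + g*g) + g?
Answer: -1074466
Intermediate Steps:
U(g) = g + 2*g² (U(g) = (g² + g²) + g = 2*g² + g = g + 2*g²)
u(w) = 78*w³ (u(w) = ((6*(1 + 2*6))*w²)*w = ((6*(1 + 12))*w²)*w = ((6*13)*w²)*w = (78*w²)*w = 78*w³)
F - u(24) = 3806 - 78*24³ = 3806 - 78*13824 = 3806 - 1*1078272 = 3806 - 1078272 = -1074466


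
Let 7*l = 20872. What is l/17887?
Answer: 20872/125209 ≈ 0.16670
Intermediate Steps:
l = 20872/7 (l = (⅐)*20872 = 20872/7 ≈ 2981.7)
l/17887 = (20872/7)/17887 = (20872/7)*(1/17887) = 20872/125209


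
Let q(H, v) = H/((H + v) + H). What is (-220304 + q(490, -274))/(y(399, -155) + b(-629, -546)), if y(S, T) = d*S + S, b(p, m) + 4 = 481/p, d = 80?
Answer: -1322040139/193917726 ≈ -6.8175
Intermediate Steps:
b(p, m) = -4 + 481/p
y(S, T) = 81*S (y(S, T) = 80*S + S = 81*S)
q(H, v) = H/(v + 2*H)
(-220304 + q(490, -274))/(y(399, -155) + b(-629, -546)) = (-220304 + 490/(-274 + 2*490))/(81*399 + (-4 + 481/(-629))) = (-220304 + 490/(-274 + 980))/(32319 + (-4 + 481*(-1/629))) = (-220304 + 490/706)/(32319 + (-4 - 13/17)) = (-220304 + 490*(1/706))/(32319 - 81/17) = (-220304 + 245/353)/(549342/17) = -77767067/353*17/549342 = -1322040139/193917726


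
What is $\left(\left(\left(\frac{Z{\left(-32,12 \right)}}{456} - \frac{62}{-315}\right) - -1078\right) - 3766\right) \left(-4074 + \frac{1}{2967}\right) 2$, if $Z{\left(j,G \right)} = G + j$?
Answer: $\frac{388899365678653}{17757495} \approx 2.1901 \cdot 10^{7}$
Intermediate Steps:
$\left(\left(\left(\frac{Z{\left(-32,12 \right)}}{456} - \frac{62}{-315}\right) - -1078\right) - 3766\right) \left(-4074 + \frac{1}{2967}\right) 2 = \left(\left(\left(\frac{12 - 32}{456} - \frac{62}{-315}\right) - -1078\right) - 3766\right) \left(-4074 + \frac{1}{2967}\right) 2 = \left(\left(\left(\left(-20\right) \frac{1}{456} - - \frac{62}{315}\right) + 1078\right) - 3766\right) \left(-4074 + \frac{1}{2967}\right) 2 = \left(\left(\left(- \frac{5}{114} + \frac{62}{315}\right) + 1078\right) - 3766\right) \left(- \frac{12087557}{2967}\right) 2 = \left(\left(\frac{1831}{11970} + 1078\right) - 3766\right) \left(- \frac{12087557}{2967}\right) 2 = \left(\frac{12905491}{11970} - 3766\right) \left(- \frac{12087557}{2967}\right) 2 = \left(- \frac{32173529}{11970}\right) \left(- \frac{12087557}{2967}\right) 2 = \frac{388899365678653}{35514990} \cdot 2 = \frac{388899365678653}{17757495}$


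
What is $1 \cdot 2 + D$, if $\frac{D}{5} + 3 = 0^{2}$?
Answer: $-13$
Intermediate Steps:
$D = -15$ ($D = -15 + 5 \cdot 0^{2} = -15 + 5 \cdot 0 = -15 + 0 = -15$)
$1 \cdot 2 + D = 1 \cdot 2 - 15 = 2 - 15 = -13$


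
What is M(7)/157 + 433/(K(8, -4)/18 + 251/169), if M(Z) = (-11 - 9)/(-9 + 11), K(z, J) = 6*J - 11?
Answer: -206812172/219329 ≈ -942.93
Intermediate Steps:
K(z, J) = -11 + 6*J
M(Z) = -10 (M(Z) = -20/2 = -20*½ = -10)
M(7)/157 + 433/(K(8, -4)/18 + 251/169) = -10/157 + 433/((-11 + 6*(-4))/18 + 251/169) = -10*1/157 + 433/((-11 - 24)*(1/18) + 251*(1/169)) = -10/157 + 433/(-35*1/18 + 251/169) = -10/157 + 433/(-35/18 + 251/169) = -10/157 + 433/(-1397/3042) = -10/157 + 433*(-3042/1397) = -10/157 - 1317186/1397 = -206812172/219329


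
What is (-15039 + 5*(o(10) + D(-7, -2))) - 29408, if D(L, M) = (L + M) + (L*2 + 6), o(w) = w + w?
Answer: -44432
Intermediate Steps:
o(w) = 2*w
D(L, M) = 6 + M + 3*L (D(L, M) = (L + M) + (2*L + 6) = (L + M) + (6 + 2*L) = 6 + M + 3*L)
(-15039 + 5*(o(10) + D(-7, -2))) - 29408 = (-15039 + 5*(2*10 + (6 - 2 + 3*(-7)))) - 29408 = (-15039 + 5*(20 + (6 - 2 - 21))) - 29408 = (-15039 + 5*(20 - 17)) - 29408 = (-15039 + 5*3) - 29408 = (-15039 + 15) - 29408 = -15024 - 29408 = -44432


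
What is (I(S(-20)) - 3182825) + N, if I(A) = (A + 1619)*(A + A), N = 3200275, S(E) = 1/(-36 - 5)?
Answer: 29200694/1681 ≈ 17371.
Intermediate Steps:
S(E) = -1/41 (S(E) = 1/(-41) = -1/41)
I(A) = 2*A*(1619 + A) (I(A) = (1619 + A)*(2*A) = 2*A*(1619 + A))
(I(S(-20)) - 3182825) + N = (2*(-1/41)*(1619 - 1/41) - 3182825) + 3200275 = (2*(-1/41)*(66378/41) - 3182825) + 3200275 = (-132756/1681 - 3182825) + 3200275 = -5350461581/1681 + 3200275 = 29200694/1681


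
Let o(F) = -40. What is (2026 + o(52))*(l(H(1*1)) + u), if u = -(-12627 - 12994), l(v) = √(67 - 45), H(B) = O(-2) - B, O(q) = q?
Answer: 50883306 + 1986*√22 ≈ 5.0893e+7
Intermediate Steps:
H(B) = -2 - B
l(v) = √22
u = 25621 (u = -1*(-25621) = 25621)
(2026 + o(52))*(l(H(1*1)) + u) = (2026 - 40)*(√22 + 25621) = 1986*(25621 + √22) = 50883306 + 1986*√22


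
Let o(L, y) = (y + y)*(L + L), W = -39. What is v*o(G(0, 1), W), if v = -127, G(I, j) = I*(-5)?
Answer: 0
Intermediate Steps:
G(I, j) = -5*I
o(L, y) = 4*L*y (o(L, y) = (2*y)*(2*L) = 4*L*y)
v*o(G(0, 1), W) = -508*(-5*0)*(-39) = -508*0*(-39) = -127*0 = 0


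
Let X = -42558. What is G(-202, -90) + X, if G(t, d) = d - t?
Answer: -42446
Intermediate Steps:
G(-202, -90) + X = (-90 - 1*(-202)) - 42558 = (-90 + 202) - 42558 = 112 - 42558 = -42446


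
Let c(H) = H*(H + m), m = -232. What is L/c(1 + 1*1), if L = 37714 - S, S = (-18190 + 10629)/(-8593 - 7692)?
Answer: -26702823/325700 ≈ -81.986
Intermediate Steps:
S = 7561/16285 (S = -7561/(-16285) = -7561*(-1/16285) = 7561/16285 ≈ 0.46429)
L = 614164929/16285 (L = 37714 - 1*7561/16285 = 37714 - 7561/16285 = 614164929/16285 ≈ 37714.)
c(H) = H*(-232 + H) (c(H) = H*(H - 232) = H*(-232 + H))
L/c(1 + 1*1) = 614164929/(16285*(((1 + 1*1)*(-232 + (1 + 1*1))))) = 614164929/(16285*(((1 + 1)*(-232 + (1 + 1))))) = 614164929/(16285*((2*(-232 + 2)))) = 614164929/(16285*((2*(-230)))) = (614164929/16285)/(-460) = (614164929/16285)*(-1/460) = -26702823/325700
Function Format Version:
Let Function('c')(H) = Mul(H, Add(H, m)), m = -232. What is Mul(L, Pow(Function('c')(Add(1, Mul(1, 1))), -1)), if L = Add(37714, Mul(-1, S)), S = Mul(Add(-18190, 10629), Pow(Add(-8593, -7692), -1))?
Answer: Rational(-26702823, 325700) ≈ -81.986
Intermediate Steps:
S = Rational(7561, 16285) (S = Mul(-7561, Pow(-16285, -1)) = Mul(-7561, Rational(-1, 16285)) = Rational(7561, 16285) ≈ 0.46429)
L = Rational(614164929, 16285) (L = Add(37714, Mul(-1, Rational(7561, 16285))) = Add(37714, Rational(-7561, 16285)) = Rational(614164929, 16285) ≈ 37714.)
Function('c')(H) = Mul(H, Add(-232, H)) (Function('c')(H) = Mul(H, Add(H, -232)) = Mul(H, Add(-232, H)))
Mul(L, Pow(Function('c')(Add(1, Mul(1, 1))), -1)) = Mul(Rational(614164929, 16285), Pow(Mul(Add(1, Mul(1, 1)), Add(-232, Add(1, Mul(1, 1)))), -1)) = Mul(Rational(614164929, 16285), Pow(Mul(Add(1, 1), Add(-232, Add(1, 1))), -1)) = Mul(Rational(614164929, 16285), Pow(Mul(2, Add(-232, 2)), -1)) = Mul(Rational(614164929, 16285), Pow(Mul(2, -230), -1)) = Mul(Rational(614164929, 16285), Pow(-460, -1)) = Mul(Rational(614164929, 16285), Rational(-1, 460)) = Rational(-26702823, 325700)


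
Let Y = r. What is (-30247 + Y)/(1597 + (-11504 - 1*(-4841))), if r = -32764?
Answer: 63011/5066 ≈ 12.438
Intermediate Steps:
Y = -32764
(-30247 + Y)/(1597 + (-11504 - 1*(-4841))) = (-30247 - 32764)/(1597 + (-11504 - 1*(-4841))) = -63011/(1597 + (-11504 + 4841)) = -63011/(1597 - 6663) = -63011/(-5066) = -63011*(-1/5066) = 63011/5066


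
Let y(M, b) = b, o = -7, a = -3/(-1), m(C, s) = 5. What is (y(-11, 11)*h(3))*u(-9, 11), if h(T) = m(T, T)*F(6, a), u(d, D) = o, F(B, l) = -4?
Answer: 1540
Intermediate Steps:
a = 3 (a = -3*(-1) = 3)
u(d, D) = -7
h(T) = -20 (h(T) = 5*(-4) = -20)
(y(-11, 11)*h(3))*u(-9, 11) = (11*(-20))*(-7) = -220*(-7) = 1540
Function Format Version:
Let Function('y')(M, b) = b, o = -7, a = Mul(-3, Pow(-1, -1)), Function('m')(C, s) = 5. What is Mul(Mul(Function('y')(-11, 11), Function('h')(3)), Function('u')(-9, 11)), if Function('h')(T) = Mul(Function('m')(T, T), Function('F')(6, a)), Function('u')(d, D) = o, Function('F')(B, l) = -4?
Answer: 1540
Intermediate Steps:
a = 3 (a = Mul(-3, -1) = 3)
Function('u')(d, D) = -7
Function('h')(T) = -20 (Function('h')(T) = Mul(5, -4) = -20)
Mul(Mul(Function('y')(-11, 11), Function('h')(3)), Function('u')(-9, 11)) = Mul(Mul(11, -20), -7) = Mul(-220, -7) = 1540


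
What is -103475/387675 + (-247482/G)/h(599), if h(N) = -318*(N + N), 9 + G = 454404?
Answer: -39805041134947/149132659835970 ≈ -0.26691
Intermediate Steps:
G = 454395 (G = -9 + 454404 = 454395)
h(N) = -636*N
-103475/387675 + (-247482/G)/h(599) = -103475/387675 + (-247482/454395)/((-636*599)) = -103475*1/387675 - 247482*1/454395/(-380964) = -4139/15507 - 82494/151465*(-1/380964) = -4139/15507 + 13749/9617118710 = -39805041134947/149132659835970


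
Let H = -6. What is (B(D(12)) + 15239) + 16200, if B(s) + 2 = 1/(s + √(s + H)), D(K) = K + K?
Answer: 2923645/93 - √2/186 ≈ 31437.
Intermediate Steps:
D(K) = 2*K
B(s) = -2 + 1/(s + √(-6 + s)) (B(s) = -2 + 1/(s + √(s - 6)) = -2 + 1/(s + √(-6 + s)))
(B(D(12)) + 15239) + 16200 = ((1 - 4*12 - 2*√(-6 + 2*12))/(2*12 + √(-6 + 2*12)) + 15239) + 16200 = ((1 - 2*24 - 2*√(-6 + 24))/(24 + √(-6 + 24)) + 15239) + 16200 = ((1 - 48 - 6*√2)/(24 + √18) + 15239) + 16200 = ((1 - 48 - 6*√2)/(24 + 3*√2) + 15239) + 16200 = ((-47 - 6*√2)/(24 + 3*√2) + 15239) + 16200 = (15239 + (-47 - 6*√2)/(24 + 3*√2)) + 16200 = 31439 + (-47 - 6*√2)/(24 + 3*√2)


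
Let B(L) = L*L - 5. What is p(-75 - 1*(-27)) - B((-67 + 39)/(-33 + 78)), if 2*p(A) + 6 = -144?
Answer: -142534/2025 ≈ -70.387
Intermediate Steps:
p(A) = -75 (p(A) = -3 + (1/2)*(-144) = -3 - 72 = -75)
B(L) = -5 + L**2 (B(L) = L**2 - 5 = -5 + L**2)
p(-75 - 1*(-27)) - B((-67 + 39)/(-33 + 78)) = -75 - (-5 + ((-67 + 39)/(-33 + 78))**2) = -75 - (-5 + (-28/45)**2) = -75 - (-5 + 784/2025) = -75 - 1*(-9341/2025) = -75 + 9341/2025 = -142534/2025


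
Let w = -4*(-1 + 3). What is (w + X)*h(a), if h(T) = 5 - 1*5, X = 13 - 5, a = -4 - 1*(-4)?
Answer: 0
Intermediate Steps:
a = 0 (a = -4 + 4 = 0)
w = -8 (w = -4*2 = -8)
X = 8
h(T) = 0 (h(T) = 5 - 5 = 0)
(w + X)*h(a) = (-8 + 8)*0 = 0*0 = 0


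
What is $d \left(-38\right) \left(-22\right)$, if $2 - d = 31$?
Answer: $-24244$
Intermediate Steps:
$d = -29$ ($d = 2 - 31 = -29$)
$d \left(-38\right) \left(-22\right) = \left(-29\right) \left(-38\right) \left(-22\right) = 1102 \left(-22\right) = -24244$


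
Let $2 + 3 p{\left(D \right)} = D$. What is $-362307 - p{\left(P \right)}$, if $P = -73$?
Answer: $-362282$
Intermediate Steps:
$p{\left(D \right)} = - \frac{2}{3} + \frac{D}{3}$
$-362307 - p{\left(P \right)} = -362307 - \left(- \frac{2}{3} + \frac{1}{3} \left(-73\right)\right) = -362307 - \left(- \frac{2}{3} - \frac{73}{3}\right) = -362307 - -25 = -362307 + 25 = -362282$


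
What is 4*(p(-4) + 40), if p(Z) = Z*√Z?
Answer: 160 - 32*I ≈ 160.0 - 32.0*I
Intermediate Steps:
p(Z) = Z^(3/2)
4*(p(-4) + 40) = 4*((-4)^(3/2) + 40) = 4*(-8*I + 40) = 4*(40 - 8*I) = 160 - 32*I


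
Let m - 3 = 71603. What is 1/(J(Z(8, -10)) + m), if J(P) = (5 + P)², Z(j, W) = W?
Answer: 1/71631 ≈ 1.3960e-5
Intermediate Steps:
m = 71606 (m = 3 + 71603 = 71606)
1/(J(Z(8, -10)) + m) = 1/((5 - 10)² + 71606) = 1/((-5)² + 71606) = 1/(25 + 71606) = 1/71631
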